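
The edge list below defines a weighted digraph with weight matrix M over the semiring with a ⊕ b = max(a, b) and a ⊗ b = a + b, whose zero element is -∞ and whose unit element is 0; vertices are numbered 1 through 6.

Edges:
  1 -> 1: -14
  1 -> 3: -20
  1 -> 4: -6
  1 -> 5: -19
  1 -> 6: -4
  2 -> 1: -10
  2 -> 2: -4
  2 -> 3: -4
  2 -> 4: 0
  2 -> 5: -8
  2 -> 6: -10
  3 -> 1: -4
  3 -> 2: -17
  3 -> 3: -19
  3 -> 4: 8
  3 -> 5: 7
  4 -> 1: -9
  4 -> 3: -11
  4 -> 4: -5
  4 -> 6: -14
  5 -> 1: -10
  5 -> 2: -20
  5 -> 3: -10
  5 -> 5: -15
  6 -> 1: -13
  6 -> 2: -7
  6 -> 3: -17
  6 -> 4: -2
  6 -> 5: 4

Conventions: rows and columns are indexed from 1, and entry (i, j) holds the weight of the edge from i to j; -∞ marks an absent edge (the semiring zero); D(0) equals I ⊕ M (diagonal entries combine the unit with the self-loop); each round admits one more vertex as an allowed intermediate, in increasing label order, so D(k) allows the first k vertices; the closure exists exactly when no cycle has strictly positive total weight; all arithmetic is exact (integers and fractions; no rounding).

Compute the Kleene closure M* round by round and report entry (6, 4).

D(0):
  [0, -∞, -20, -6, -19, -4]
  [-10, 0, -4, 0, -8, -10]
  [-4, -17, 0, 8, 7, -∞]
  [-9, -∞, -11, 0, -∞, -14]
  [-10, -20, -10, -∞, 0, -∞]
  [-13, -7, -17, -2, 4, 0]
D(1):
  [0, -∞, -20, -6, -19, -4]
  [-10, 0, -4, 0, -8, -10]
  [-4, -17, 0, 8, 7, -8]
  [-9, -∞, -11, 0, -28, -13]
  [-10, -20, -10, -16, 0, -14]
  [-13, -7, -17, -2, 4, 0]
D(2):
  [0, -∞, -20, -6, -19, -4]
  [-10, 0, -4, 0, -8, -10]
  [-4, -17, 0, 8, 7, -8]
  [-9, -∞, -11, 0, -28, -13]
  [-10, -20, -10, -16, 0, -14]
  [-13, -7, -11, -2, 4, 0]
D(3):
  [0, -37, -20, -6, -13, -4]
  [-8, 0, -4, 4, 3, -10]
  [-4, -17, 0, 8, 7, -8]
  [-9, -28, -11, 0, -4, -13]
  [-10, -20, -10, -2, 0, -14]
  [-13, -7, -11, -2, 4, 0]
D(4):
  [0, -34, -17, -6, -10, -4]
  [-5, 0, -4, 4, 3, -9]
  [-1, -17, 0, 8, 7, -5]
  [-9, -28, -11, 0, -4, -13]
  [-10, -20, -10, -2, 0, -14]
  [-11, -7, -11, -2, 4, 0]
D(5):
  [0, -30, -17, -6, -10, -4]
  [-5, 0, -4, 4, 3, -9]
  [-1, -13, 0, 8, 7, -5]
  [-9, -24, -11, 0, -4, -13]
  [-10, -20, -10, -2, 0, -14]
  [-6, -7, -6, 2, 4, 0]
D(6):
  [0, -11, -10, -2, 0, -4]
  [-5, 0, -4, 4, 3, -9]
  [-1, -12, 0, 8, 7, -5]
  [-9, -20, -11, 0, -4, -13]
  [-10, -20, -10, -2, 0, -14]
  [-6, -7, -6, 2, 4, 0]
Answer: M*[6][4] = 2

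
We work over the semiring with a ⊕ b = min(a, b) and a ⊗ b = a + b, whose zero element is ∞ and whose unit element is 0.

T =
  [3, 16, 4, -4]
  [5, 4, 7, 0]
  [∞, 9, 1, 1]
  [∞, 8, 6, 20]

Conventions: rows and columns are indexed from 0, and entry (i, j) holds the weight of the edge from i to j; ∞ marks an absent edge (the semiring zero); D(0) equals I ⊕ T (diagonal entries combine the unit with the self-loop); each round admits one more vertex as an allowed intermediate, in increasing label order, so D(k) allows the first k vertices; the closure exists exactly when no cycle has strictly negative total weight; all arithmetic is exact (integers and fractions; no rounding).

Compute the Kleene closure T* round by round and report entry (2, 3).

D(0):
  [0, 16, 4, -4]
  [5, 0, 7, 0]
  [∞, 9, 0, 1]
  [∞, 8, 6, 0]
D(1):
  [0, 16, 4, -4]
  [5, 0, 7, 0]
  [∞, 9, 0, 1]
  [∞, 8, 6, 0]
D(2):
  [0, 16, 4, -4]
  [5, 0, 7, 0]
  [14, 9, 0, 1]
  [13, 8, 6, 0]
D(3):
  [0, 13, 4, -4]
  [5, 0, 7, 0]
  [14, 9, 0, 1]
  [13, 8, 6, 0]
D(4):
  [0, 4, 2, -4]
  [5, 0, 6, 0]
  [14, 9, 0, 1]
  [13, 8, 6, 0]
Answer: T*[2][3] = 1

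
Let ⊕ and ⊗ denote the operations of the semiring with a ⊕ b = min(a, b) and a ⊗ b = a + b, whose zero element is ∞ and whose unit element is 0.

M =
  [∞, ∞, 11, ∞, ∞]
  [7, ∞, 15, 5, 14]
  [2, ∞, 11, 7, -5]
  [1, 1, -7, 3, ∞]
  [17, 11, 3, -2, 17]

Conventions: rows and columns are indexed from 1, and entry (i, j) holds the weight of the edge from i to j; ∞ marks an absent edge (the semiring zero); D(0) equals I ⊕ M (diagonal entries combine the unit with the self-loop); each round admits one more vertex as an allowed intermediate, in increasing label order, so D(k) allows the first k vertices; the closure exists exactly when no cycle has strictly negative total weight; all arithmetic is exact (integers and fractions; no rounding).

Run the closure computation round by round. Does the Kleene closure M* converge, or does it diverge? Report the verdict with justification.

D(0):
  [0, ∞, 11, ∞, ∞]
  [7, 0, 15, 5, 14]
  [2, ∞, 0, 7, -5]
  [1, 1, -7, 0, ∞]
  [17, 11, 3, -2, 0]
D(1):
  [0, ∞, 11, ∞, ∞]
  [7, 0, 15, 5, 14]
  [2, ∞, 0, 7, -5]
  [1, 1, -7, 0, ∞]
  [17, 11, 3, -2, 0]
D(2):
  [0, ∞, 11, ∞, ∞]
  [7, 0, 15, 5, 14]
  [2, ∞, 0, 7, -5]
  [1, 1, -7, 0, 15]
  [17, 11, 3, -2, 0]
Detection: at round 3, diagonal entry (5, 5) turns strictly negative.
Key observation: the cycle 5->3->5 has total weight 3 + (-5), which is strictly negative.
Answer: DIVERGES — negative cycle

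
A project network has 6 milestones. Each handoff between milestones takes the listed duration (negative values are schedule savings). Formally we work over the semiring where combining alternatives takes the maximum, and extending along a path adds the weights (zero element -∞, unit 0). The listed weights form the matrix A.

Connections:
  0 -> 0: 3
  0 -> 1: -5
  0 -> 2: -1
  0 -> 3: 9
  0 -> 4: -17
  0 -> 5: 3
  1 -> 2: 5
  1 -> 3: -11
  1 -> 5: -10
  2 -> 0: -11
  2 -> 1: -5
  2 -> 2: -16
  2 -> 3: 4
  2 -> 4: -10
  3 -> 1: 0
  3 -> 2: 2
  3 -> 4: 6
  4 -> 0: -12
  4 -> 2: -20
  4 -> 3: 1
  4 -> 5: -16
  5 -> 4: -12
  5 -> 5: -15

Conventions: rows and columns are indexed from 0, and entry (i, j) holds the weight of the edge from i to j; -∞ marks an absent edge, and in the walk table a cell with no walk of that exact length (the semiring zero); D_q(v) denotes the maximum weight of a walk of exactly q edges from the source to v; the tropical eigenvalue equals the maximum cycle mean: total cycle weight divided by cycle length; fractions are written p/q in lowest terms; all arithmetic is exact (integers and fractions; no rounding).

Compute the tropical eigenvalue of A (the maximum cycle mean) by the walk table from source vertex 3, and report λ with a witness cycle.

q=0: [-∞, -∞, -∞, 0, -∞, -∞]
q=1: [-∞, 0, 2, -∞, 6, -∞]
q=2: [-6, -3, 5, 7, -8, -10]
q=3: [-3, 7, 9, 9, 13, -3]
q=4: [1, 9, 12, 14, 15, 0]
q=5: [4, 14, 16, 16, 20, 4]
q=6: [8, 16, 19, 21, 22, 7]
Optimal cycle mean attained by: cycle 3->4->3, total 6 + 1, length 2.
Answer: λ = 7/2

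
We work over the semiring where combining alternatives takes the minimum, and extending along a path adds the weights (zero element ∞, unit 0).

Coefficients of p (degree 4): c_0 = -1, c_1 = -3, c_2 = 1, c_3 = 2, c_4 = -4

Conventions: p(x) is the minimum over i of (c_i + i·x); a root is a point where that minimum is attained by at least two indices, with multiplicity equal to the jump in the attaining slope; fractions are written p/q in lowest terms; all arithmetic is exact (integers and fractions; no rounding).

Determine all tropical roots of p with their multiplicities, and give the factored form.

hull edge (i=0, c=-1) to (i=1, c=-3): slope -2, span 1
hull edge (i=1, c=-3) to (i=4, c=-4): slope -1/3, span 3
Factored form: p(x) = -4 ⊗ (x ⊕ 1/3) ⊗ (x ⊕ 1/3) ⊗ (x ⊕ 1/3) ⊗ (x ⊕ 2)
Answer: roots = 1/3 (mult 3), 2 (mult 1)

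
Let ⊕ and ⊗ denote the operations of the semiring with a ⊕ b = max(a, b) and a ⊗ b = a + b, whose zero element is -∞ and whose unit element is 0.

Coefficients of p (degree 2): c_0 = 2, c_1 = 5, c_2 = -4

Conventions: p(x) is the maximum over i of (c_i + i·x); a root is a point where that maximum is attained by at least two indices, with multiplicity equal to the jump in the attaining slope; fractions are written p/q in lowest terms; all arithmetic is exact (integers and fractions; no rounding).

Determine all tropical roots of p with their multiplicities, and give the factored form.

hull edge (i=0, c=2) to (i=1, c=5): slope 3, span 1
hull edge (i=1, c=5) to (i=2, c=-4): slope -9, span 1
Factored form: p(x) = -4 ⊗ (x ⊕ (-3)) ⊗ (x ⊕ 9)
Answer: roots = -3 (mult 1), 9 (mult 1)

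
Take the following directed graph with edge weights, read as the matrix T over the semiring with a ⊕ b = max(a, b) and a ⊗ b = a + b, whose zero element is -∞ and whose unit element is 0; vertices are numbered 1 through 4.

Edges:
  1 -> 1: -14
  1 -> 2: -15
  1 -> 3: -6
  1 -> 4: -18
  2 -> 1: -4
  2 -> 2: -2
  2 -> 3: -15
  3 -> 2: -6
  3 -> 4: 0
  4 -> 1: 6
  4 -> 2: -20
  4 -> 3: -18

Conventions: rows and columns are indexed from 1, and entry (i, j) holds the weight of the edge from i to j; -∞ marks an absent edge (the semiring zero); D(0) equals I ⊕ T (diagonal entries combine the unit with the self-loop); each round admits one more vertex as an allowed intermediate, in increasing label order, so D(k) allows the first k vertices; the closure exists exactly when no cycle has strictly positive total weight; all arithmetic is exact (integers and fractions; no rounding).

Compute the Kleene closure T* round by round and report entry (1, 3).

D(0):
  [0, -15, -6, -18]
  [-4, 0, -15, -∞]
  [-∞, -6, 0, 0]
  [6, -20, -18, 0]
D(1):
  [0, -15, -6, -18]
  [-4, 0, -10, -22]
  [-∞, -6, 0, 0]
  [6, -9, 0, 0]
D(2):
  [0, -15, -6, -18]
  [-4, 0, -10, -22]
  [-10, -6, 0, 0]
  [6, -9, 0, 0]
D(3):
  [0, -12, -6, -6]
  [-4, 0, -10, -10]
  [-10, -6, 0, 0]
  [6, -6, 0, 0]
D(4):
  [0, -12, -6, -6]
  [-4, 0, -10, -10]
  [6, -6, 0, 0]
  [6, -6, 0, 0]
Answer: T*[1][3] = -6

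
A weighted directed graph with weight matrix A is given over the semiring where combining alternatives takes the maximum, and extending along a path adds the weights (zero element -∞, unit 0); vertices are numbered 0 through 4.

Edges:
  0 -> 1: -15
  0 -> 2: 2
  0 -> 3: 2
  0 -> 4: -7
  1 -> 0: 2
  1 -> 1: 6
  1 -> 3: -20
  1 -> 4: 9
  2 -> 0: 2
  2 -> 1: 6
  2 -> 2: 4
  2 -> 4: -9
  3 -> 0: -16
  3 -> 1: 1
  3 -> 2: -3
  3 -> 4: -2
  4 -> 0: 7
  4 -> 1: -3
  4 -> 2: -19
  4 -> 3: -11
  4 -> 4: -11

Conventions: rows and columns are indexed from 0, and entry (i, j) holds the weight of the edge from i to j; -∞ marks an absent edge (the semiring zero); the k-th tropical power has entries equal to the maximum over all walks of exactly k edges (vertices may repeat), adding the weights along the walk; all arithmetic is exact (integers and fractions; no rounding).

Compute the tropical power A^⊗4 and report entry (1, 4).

A^⊗2:
  [4, 8, 6, -18, 0]
  [16, 12, 4, 4, 15]
  [8, 12, 8, 4, 15]
  [5, 7, 1, -13, 10]
  [-1, 3, 9, 9, 6]
A^⊗3:
  [10, 14, 10, 6, 17]
  [22, 18, 18, 18, 21]
  [22, 18, 12, 10, 21]
  [17, 13, 7, 7, 16]
  [13, 15, 13, 1, 12]
A^⊗4:
  [24, 20, 14, 12, 23]
  [28, 24, 24, 24, 27]
  [28, 24, 24, 24, 27]
  [23, 19, 19, 19, 22]
  [19, 21, 17, 15, 24]
Key observation: the optimum is the walk 1->1->1->1->4, with weight 6 + 6 + 6 + 9 = 27.
Optimal value attained by: walk 1->1->1->1->4.
Answer: (A^⊗4)[1][4] = 27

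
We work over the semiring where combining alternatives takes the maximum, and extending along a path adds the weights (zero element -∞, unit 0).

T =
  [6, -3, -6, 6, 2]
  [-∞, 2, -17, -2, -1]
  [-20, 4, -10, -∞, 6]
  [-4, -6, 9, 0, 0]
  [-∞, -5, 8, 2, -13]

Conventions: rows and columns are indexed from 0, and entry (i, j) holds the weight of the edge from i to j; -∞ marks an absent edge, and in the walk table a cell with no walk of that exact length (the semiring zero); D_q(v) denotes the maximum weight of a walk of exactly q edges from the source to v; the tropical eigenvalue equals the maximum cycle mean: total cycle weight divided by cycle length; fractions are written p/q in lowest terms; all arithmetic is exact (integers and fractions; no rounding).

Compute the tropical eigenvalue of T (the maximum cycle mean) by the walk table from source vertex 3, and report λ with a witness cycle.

q=0: [-∞, -∞, -∞, 0, -∞]
q=1: [-4, -6, 9, 0, 0]
q=2: [2, 13, 9, 2, 15]
q=3: [8, 15, 23, 17, 15]
q=4: [14, 27, 26, 17, 29]
q=5: [20, 30, 37, 31, 32]
Optimal cycle mean attained by: cycle 2->4->2, total 6 + 8, length 2.
Answer: λ = 7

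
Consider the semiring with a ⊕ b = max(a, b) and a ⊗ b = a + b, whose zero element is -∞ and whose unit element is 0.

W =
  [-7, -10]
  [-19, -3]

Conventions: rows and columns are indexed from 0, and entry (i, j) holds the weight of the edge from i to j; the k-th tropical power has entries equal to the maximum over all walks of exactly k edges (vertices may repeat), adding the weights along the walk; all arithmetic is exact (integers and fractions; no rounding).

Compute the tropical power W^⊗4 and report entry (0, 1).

W^⊗2:
  [-14, -13]
  [-22, -6]
W^⊗3:
  [-21, -16]
  [-25, -9]
W^⊗4:
  [-28, -19]
  [-28, -12]
Key observation: the optimum is the walk 0->1->1->1->1, with weight (-10) + (-3) + (-3) + (-3) = -19.
Optimal value attained by: walk 0->1->1->1->1.
Answer: (W^⊗4)[0][1] = -19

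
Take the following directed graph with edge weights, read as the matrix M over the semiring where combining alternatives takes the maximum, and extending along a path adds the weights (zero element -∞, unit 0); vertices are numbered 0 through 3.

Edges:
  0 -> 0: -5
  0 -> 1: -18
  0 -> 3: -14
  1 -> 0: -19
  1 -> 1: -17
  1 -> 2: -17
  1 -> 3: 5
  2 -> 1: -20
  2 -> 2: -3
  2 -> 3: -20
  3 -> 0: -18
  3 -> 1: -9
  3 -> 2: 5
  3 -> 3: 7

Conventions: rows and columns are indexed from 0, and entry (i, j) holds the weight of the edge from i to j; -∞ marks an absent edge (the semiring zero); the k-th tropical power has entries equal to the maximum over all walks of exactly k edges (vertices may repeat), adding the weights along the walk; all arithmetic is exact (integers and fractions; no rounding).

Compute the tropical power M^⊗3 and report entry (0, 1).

M^⊗2:
  [-10, -23, -9, -7]
  [-13, -4, 10, 12]
  [-38, -23, -6, -13]
  [-11, -2, 12, 14]
M^⊗3:
  [-15, -16, -2, 0]
  [-6, 3, 17, 19]
  [-31, -22, -8, -6]
  [-4, 5, 19, 21]
Key observation: the optimum is the walk 0->3->3->1, with weight (-14) + 7 + (-9) = -16.
Optimal value attained by: walk 0->3->3->1.
Answer: (M^⊗3)[0][1] = -16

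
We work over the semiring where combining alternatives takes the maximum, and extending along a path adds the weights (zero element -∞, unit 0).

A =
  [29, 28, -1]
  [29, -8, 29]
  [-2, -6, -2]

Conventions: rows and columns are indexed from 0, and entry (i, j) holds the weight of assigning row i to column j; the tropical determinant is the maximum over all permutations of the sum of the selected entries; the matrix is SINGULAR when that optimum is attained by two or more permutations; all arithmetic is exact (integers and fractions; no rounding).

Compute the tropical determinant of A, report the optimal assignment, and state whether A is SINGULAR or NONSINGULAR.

σ = (0, 1, 2): 29 + (-8) + (-2) = 19
σ = (0, 2, 1): 29 + 29 + (-6) = 52
σ = (1, 0, 2): 28 + 29 + (-2) = 55
σ = (1, 2, 0): 28 + 29 + (-2) = 55
σ = (2, 0, 1): (-1) + 29 + (-6) = 22
σ = (2, 1, 0): (-1) + (-8) + (-2) = -11
Optimal value attained by: σ = (1, 0, 2).
Answer: det⊕(A) = 55; verdict: SINGULAR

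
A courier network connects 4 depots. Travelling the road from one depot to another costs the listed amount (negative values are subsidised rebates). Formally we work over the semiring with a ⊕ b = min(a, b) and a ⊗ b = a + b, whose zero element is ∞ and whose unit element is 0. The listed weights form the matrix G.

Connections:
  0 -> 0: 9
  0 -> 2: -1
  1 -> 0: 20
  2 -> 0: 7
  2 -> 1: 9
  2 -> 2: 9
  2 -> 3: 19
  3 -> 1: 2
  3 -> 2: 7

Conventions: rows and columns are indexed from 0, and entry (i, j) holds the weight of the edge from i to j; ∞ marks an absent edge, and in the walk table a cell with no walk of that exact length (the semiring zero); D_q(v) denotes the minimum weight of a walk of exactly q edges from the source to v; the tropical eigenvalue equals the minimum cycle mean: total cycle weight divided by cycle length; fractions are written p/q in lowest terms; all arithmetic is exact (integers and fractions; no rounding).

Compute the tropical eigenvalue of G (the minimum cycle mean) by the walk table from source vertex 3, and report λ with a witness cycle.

q=0: [∞, ∞, ∞, 0]
q=1: [∞, 2, 7, ∞]
q=2: [14, 16, 16, 26]
q=3: [23, 25, 13, 35]
q=4: [20, 22, 22, 32]
Optimal cycle mean attained by: cycle 0->2->0, total (-1) + 7, length 2.
Answer: λ = 3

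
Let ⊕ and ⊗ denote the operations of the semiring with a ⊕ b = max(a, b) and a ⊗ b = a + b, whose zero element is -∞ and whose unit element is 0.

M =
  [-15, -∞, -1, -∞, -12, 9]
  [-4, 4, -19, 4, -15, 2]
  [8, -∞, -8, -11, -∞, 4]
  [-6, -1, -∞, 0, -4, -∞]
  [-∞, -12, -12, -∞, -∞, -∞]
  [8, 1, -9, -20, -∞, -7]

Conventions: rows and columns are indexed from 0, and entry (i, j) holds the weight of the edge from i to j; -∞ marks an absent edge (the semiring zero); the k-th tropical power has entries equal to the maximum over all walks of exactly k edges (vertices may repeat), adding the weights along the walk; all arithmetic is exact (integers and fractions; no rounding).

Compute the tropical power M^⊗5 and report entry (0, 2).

M^⊗2:
  [17, 10, 0, -11, -27, 3]
  [10, 8, -5, 8, 0, 6]
  [12, 5, 7, -11, -4, 17]
  [-5, 3, -7, 3, -4, 3]
  [-4, -8, -20, -8, -27, -8]
  [1, 5, 7, 5, -4, 17]
M^⊗3:
  [11, 14, 16, 14, 5, 26]
  [14, 12, 9, 12, 4, 19]
  [25, 18, 11, 9, 0, 21]
  [11, 7, -6, 7, -1, 5]
  [0, -4, -5, -4, -12, 5]
  [25, 18, 8, 9, 1, 11]
M^⊗4:
  [34, 27, 17, 18, 10, 20]
  [27, 20, 13, 16, 8, 23]
  [29, 22, 24, 22, 13, 34]
  [13, 11, 10, 11, 3, 20]
  [13, 6, -1, 0, -8, 9]
  [19, 22, 24, 22, 13, 34]
M^⊗5:
  [28, 31, 33, 31, 22, 43]
  [31, 24, 26, 24, 15, 36]
  [42, 35, 28, 26, 18, 38]
  [28, 21, 12, 15, 7, 22]
  [17, 10, 12, 10, 1, 22]
  [42, 35, 25, 26, 18, 28]
Key observation: the optimum is the walk 0->5->0->5->0->2, with weight 9 + 8 + 9 + 8 + (-1) = 33.
Optimal value attained by: walk 0->5->0->5->0->2.
Answer: (M^⊗5)[0][2] = 33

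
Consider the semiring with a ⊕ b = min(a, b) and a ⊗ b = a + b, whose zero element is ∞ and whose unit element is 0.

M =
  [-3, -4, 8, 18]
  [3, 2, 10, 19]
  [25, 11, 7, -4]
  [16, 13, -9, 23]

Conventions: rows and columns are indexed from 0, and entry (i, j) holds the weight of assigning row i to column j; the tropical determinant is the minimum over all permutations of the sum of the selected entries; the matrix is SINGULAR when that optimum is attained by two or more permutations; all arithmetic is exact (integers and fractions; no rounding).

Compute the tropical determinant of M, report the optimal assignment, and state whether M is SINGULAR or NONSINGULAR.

σ = (0, 1, 2, 3): (-3) + 2 + 7 + 23 = 29
σ = (0, 1, 3, 2): (-3) + 2 + (-4) + (-9) = -14
σ = (0, 2, 1, 3): (-3) + 10 + 11 + 23 = 41
σ = (0, 2, 3, 1): (-3) + 10 + (-4) + 13 = 16
σ = (0, 3, 1, 2): (-3) + 19 + 11 + (-9) = 18
σ = (0, 3, 2, 1): (-3) + 19 + 7 + 13 = 36
σ = (1, 0, 2, 3): (-4) + 3 + 7 + 23 = 29
σ = (1, 0, 3, 2): (-4) + 3 + (-4) + (-9) = -14
σ = (1, 2, 0, 3): (-4) + 10 + 25 + 23 = 54
σ = (1, 2, 3, 0): (-4) + 10 + (-4) + 16 = 18
σ = (1, 3, 0, 2): (-4) + 19 + 25 + (-9) = 31
σ = (1, 3, 2, 0): (-4) + 19 + 7 + 16 = 38
σ = (2, 0, 1, 3): 8 + 3 + 11 + 23 = 45
σ = (2, 0, 3, 1): 8 + 3 + (-4) + 13 = 20
σ = (2, 1, 0, 3): 8 + 2 + 25 + 23 = 58
σ = (2, 1, 3, 0): 8 + 2 + (-4) + 16 = 22
σ = (2, 3, 0, 1): 8 + 19 + 25 + 13 = 65
σ = (2, 3, 1, 0): 8 + 19 + 11 + 16 = 54
σ = (3, 0, 1, 2): 18 + 3 + 11 + (-9) = 23
σ = (3, 0, 2, 1): 18 + 3 + 7 + 13 = 41
σ = (3, 1, 0, 2): 18 + 2 + 25 + (-9) = 36
σ = (3, 1, 2, 0): 18 + 2 + 7 + 16 = 43
σ = (3, 2, 0, 1): 18 + 10 + 25 + 13 = 66
σ = (3, 2, 1, 0): 18 + 10 + 11 + 16 = 55
Optimal value attained by: σ = (0, 1, 3, 2).
Answer: det⊕(M) = -14; verdict: SINGULAR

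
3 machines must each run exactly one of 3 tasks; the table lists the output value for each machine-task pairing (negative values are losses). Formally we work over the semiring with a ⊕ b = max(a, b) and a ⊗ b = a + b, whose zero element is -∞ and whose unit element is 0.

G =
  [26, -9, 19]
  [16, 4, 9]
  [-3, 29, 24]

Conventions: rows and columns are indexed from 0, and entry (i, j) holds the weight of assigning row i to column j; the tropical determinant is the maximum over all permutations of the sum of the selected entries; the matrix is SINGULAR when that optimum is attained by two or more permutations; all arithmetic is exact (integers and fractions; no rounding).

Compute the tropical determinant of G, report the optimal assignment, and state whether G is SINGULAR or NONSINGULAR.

σ = (0, 1, 2): 26 + 4 + 24 = 54
σ = (0, 2, 1): 26 + 9 + 29 = 64
σ = (1, 0, 2): (-9) + 16 + 24 = 31
σ = (1, 2, 0): (-9) + 9 + (-3) = -3
σ = (2, 0, 1): 19 + 16 + 29 = 64
σ = (2, 1, 0): 19 + 4 + (-3) = 20
Optimal value attained by: σ = (0, 2, 1).
Answer: det⊕(G) = 64; verdict: SINGULAR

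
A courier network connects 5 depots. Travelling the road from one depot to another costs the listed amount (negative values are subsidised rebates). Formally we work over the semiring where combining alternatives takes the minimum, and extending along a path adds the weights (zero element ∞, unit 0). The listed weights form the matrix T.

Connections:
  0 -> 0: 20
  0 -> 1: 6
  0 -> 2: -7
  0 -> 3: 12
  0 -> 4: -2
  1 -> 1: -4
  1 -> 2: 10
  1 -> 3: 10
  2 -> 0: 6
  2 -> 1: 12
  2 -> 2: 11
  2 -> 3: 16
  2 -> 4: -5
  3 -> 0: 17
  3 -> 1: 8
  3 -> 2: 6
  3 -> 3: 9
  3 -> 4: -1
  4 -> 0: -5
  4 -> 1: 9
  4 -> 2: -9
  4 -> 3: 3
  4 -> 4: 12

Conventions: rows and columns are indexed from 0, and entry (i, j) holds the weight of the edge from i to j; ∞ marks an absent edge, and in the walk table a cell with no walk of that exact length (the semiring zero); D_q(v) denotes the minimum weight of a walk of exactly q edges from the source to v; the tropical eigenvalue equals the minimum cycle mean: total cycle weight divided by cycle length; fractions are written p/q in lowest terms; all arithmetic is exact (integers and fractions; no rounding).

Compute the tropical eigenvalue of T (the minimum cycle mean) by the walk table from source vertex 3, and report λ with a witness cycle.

q=0: [∞, ∞, ∞, 0, ∞]
q=1: [17, 8, 6, 9, -1]
q=2: [-6, 4, -10, 2, 1]
q=3: [-4, 0, -13, 4, -15]
q=4: [-20, -6, -24, -12, -18]
q=5: [-23, -14, -27, -15, -29]
Optimal cycle mean attained by: cycle 2->4->2, total (-5) + (-9), length 2.
Answer: λ = -7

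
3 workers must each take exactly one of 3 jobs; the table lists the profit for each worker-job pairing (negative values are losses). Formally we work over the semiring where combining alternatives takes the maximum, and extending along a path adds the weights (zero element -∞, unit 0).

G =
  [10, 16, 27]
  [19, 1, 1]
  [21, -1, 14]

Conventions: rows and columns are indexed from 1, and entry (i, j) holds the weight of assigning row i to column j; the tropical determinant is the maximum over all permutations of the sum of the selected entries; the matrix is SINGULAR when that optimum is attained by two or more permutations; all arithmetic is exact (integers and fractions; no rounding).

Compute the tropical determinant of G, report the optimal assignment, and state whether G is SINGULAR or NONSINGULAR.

σ = (1, 2, 3): 10 + 1 + 14 = 25
σ = (1, 3, 2): 10 + 1 + (-1) = 10
σ = (2, 1, 3): 16 + 19 + 14 = 49
σ = (2, 3, 1): 16 + 1 + 21 = 38
σ = (3, 1, 2): 27 + 19 + (-1) = 45
σ = (3, 2, 1): 27 + 1 + 21 = 49
Optimal value attained by: σ = (2, 1, 3).
Answer: det⊕(G) = 49; verdict: SINGULAR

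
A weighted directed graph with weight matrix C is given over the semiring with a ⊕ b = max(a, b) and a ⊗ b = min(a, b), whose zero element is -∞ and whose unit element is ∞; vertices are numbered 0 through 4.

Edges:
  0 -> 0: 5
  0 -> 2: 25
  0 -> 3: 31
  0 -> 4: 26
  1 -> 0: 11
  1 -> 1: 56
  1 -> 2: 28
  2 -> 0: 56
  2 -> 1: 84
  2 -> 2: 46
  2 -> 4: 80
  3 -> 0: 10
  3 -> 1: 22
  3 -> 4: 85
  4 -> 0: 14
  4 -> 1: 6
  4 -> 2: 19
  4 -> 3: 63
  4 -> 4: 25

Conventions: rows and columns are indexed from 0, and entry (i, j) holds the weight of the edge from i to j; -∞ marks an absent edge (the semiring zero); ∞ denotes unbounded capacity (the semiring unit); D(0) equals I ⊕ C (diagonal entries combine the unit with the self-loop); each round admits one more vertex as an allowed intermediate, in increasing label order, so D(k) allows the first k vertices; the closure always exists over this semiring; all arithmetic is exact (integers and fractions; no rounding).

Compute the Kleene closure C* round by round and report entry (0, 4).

D(0):
  [∞, -∞, 25, 31, 26]
  [11, ∞, 28, -∞, -∞]
  [56, 84, ∞, -∞, 80]
  [10, 22, -∞, ∞, 85]
  [14, 6, 19, 63, ∞]
D(1):
  [∞, -∞, 25, 31, 26]
  [11, ∞, 28, 11, 11]
  [56, 84, ∞, 31, 80]
  [10, 22, 10, ∞, 85]
  [14, 6, 19, 63, ∞]
D(2):
  [∞, -∞, 25, 31, 26]
  [11, ∞, 28, 11, 11]
  [56, 84, ∞, 31, 80]
  [11, 22, 22, ∞, 85]
  [14, 6, 19, 63, ∞]
D(3):
  [∞, 25, 25, 31, 26]
  [28, ∞, 28, 28, 28]
  [56, 84, ∞, 31, 80]
  [22, 22, 22, ∞, 85]
  [19, 19, 19, 63, ∞]
D(4):
  [∞, 25, 25, 31, 31]
  [28, ∞, 28, 28, 28]
  [56, 84, ∞, 31, 80]
  [22, 22, 22, ∞, 85]
  [22, 22, 22, 63, ∞]
D(5):
  [∞, 25, 25, 31, 31]
  [28, ∞, 28, 28, 28]
  [56, 84, ∞, 63, 80]
  [22, 22, 22, ∞, 85]
  [22, 22, 22, 63, ∞]
Answer: C*[0][4] = 31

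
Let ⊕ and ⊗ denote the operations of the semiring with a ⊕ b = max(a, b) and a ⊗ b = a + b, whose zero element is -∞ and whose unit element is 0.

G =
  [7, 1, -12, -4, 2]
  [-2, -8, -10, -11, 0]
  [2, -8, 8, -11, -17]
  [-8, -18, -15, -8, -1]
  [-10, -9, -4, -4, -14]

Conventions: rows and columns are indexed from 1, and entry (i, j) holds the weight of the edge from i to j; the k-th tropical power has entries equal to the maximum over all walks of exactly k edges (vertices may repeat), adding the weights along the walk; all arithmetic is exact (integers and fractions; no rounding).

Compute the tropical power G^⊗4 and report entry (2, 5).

G^⊗2:
  [14, 8, -2, 3, 9]
  [5, -1, -2, -4, 0]
  [10, 3, 16, -2, 4]
  [-1, -7, -5, -5, -6]
  [-2, -9, 4, -12, -5]
G^⊗3:
  [21, 15, 6, 10, 16]
  [12, 6, 6, 1, 7]
  [18, 11, 24, 6, 12]
  [6, 0, 3, -5, 1]
  [6, -1, 12, -6, 0]
G^⊗4:
  [28, 22, 14, 17, 23]
  [19, 13, 14, 8, 14]
  [26, 19, 32, 14, 20]
  [13, 7, 11, 2, 8]
  [14, 7, 20, 2, 8]
Key observation: the optimum is the walk 2->1->1->1->5, with weight (-2) + 7 + 7 + 2 = 14.
Optimal value attained by: walk 2->1->1->1->5.
Answer: (G^⊗4)[2][5] = 14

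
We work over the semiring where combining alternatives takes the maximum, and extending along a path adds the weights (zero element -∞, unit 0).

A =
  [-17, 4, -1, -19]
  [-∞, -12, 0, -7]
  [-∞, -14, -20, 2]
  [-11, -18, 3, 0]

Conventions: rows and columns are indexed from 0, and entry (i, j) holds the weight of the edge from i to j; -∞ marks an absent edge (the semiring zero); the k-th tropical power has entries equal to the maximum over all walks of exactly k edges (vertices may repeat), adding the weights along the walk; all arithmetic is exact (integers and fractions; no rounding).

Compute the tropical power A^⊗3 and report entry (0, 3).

A^⊗2:
  [-30, -8, 4, 1]
  [-18, -14, -4, 2]
  [-9, -16, 5, 2]
  [-11, -7, 3, 5]
A^⊗3:
  [-10, -10, 4, 6]
  [-9, -14, 5, 2]
  [-9, -5, 5, 7]
  [-6, -7, 8, 5]
Key observation: the optimum is the walk 0->1->2->3, with weight 4 + 0 + 2 = 6.
Optimal value attained by: walk 0->1->2->3.
Answer: (A^⊗3)[0][3] = 6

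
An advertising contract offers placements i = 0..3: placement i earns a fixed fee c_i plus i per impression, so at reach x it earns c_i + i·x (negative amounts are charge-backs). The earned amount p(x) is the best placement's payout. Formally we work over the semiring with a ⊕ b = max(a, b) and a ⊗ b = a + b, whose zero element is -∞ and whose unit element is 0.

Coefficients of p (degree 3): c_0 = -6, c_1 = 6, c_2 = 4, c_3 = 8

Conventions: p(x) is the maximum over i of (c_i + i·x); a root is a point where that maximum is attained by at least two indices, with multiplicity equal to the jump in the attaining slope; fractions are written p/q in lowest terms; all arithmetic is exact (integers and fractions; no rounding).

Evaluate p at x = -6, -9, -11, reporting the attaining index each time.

p(-6) = max(-6+0·(-6)=-6, 6+1·(-6)=0, 4+2·(-6)=-8, 8+3·(-6)=-10) = 0 (attained by i=1)
p(-9) = max(-6+0·(-9)=-6, 6+1·(-9)=-3, 4+2·(-9)=-14, 8+3·(-9)=-19) = -3 (attained by i=1)
p(-11) = max(-6+0·(-11)=-6, 6+1·(-11)=-5, 4+2·(-11)=-18, 8+3·(-11)=-25) = -5 (attained by i=1)
Answer: p(-6) = 0; p(-9) = -3; p(-11) = -5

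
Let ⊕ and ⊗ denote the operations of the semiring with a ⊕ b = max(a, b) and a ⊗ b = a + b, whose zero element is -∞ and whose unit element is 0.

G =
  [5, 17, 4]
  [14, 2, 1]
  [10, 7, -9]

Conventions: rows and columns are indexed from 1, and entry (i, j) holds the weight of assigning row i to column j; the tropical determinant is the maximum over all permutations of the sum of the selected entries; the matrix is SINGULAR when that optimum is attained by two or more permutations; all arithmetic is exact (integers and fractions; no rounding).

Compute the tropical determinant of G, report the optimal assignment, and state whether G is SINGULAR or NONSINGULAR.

σ = (1, 2, 3): 5 + 2 + (-9) = -2
σ = (1, 3, 2): 5 + 1 + 7 = 13
σ = (2, 1, 3): 17 + 14 + (-9) = 22
σ = (2, 3, 1): 17 + 1 + 10 = 28
σ = (3, 1, 2): 4 + 14 + 7 = 25
σ = (3, 2, 1): 4 + 2 + 10 = 16
Optimal value attained by: σ = (2, 3, 1).
Answer: det⊕(G) = 28; verdict: NONSINGULAR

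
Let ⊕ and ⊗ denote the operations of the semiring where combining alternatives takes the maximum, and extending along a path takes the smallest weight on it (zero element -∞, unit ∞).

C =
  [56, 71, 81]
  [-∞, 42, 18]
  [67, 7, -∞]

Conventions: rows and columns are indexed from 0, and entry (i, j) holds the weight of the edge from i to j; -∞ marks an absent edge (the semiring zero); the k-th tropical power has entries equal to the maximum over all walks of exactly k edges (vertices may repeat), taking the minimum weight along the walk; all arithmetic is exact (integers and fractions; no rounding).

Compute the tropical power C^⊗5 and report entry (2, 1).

C^⊗2:
  [67, 56, 56]
  [18, 42, 18]
  [56, 67, 67]
C^⊗3:
  [56, 67, 67]
  [18, 42, 18]
  [67, 56, 56]
C^⊗4:
  [67, 56, 56]
  [18, 42, 18]
  [56, 67, 67]
C^⊗5:
  [56, 67, 67]
  [18, 42, 18]
  [67, 56, 56]
Key observation: the optimum is the walk 2->0->0->2->0->1, with weight 67 min 56 min 81 min 67 min 71 = 56.
Optimal value attained by: walk 2->0->0->2->0->1.
Answer: (C^⊗5)[2][1] = 56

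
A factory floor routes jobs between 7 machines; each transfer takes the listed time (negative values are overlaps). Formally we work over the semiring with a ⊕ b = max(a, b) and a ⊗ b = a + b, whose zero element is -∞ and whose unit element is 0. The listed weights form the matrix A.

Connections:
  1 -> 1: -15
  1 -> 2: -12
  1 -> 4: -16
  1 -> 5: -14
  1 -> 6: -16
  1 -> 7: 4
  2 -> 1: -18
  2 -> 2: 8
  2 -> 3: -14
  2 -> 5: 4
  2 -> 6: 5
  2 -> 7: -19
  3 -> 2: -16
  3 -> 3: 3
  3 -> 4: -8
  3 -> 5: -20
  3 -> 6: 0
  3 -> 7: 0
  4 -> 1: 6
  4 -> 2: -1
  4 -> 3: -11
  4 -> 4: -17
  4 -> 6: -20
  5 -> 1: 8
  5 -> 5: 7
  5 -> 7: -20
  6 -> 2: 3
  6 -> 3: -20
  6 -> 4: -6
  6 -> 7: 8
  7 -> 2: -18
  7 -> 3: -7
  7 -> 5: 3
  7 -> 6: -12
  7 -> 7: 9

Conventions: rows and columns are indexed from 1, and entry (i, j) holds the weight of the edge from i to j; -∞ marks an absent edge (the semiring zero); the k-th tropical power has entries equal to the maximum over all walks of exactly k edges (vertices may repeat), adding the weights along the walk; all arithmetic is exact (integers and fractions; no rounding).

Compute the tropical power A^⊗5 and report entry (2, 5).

A^⊗2:
  [-6, -4, -3, -22, 7, -7, 13]
  [12, 16, -6, -1, 12, 13, 13]
  [-2, 3, 6, -5, 3, 3, 9]
  [-9, 7, -8, -10, 3, 4, 10]
  [15, -4, -27, -8, 14, -8, 12]
  [0, 11, 1, -23, 11, 8, 17]
  [11, -9, 2, -15, 12, -3, 18]
A^⊗3:
  [15, 4, 6, -11, 16, 1, 22]
  [20, 24, 6, 7, 20, 21, 22]
  [11, 11, 9, -2, 12, 8, 18]
  [11, 15, 3, -2, 13, 12, 19]
  [22, 4, 5, -1, 21, 1, 21]
  [19, 19, 10, 2, 20, 16, 26]
  [20, 0, 11, -5, 21, 6, 27]
A^⊗4:
  [24, 12, 15, -1, 25, 10, 31]
  [28, 32, 15, 15, 28, 29, 31]
  [20, 19, 12, 2, 21, 16, 27]
  [21, 23, 12, 6, 22, 20, 28]
  [29, 12, 14, 6, 28, 9, 30]
  [28, 27, 19, 10, 29, 24, 35]
  [29, 9, 20, 4, 30, 15, 36]
A^⊗5:
  [33, 20, 24, 8, 34, 19, 40]
  [36, 40, 24, 23, 36, 37, 40]
  [29, 27, 20, 10, 30, 24, 36]
  [30, 31, 21, 14, 31, 28, 37]
  [36, 20, 23, 13, 35, 18, 39]
  [37, 35, 28, 18, 38, 32, 44]
  [38, 18, 29, 13, 39, 24, 45]
Key observation: the optimum is the walk 2->2->2->2->2->5, with weight 8 + 8 + 8 + 8 + 4 = 36.
Optimal value attained by: walk 2->2->2->2->2->5.
Answer: (A^⊗5)[2][5] = 36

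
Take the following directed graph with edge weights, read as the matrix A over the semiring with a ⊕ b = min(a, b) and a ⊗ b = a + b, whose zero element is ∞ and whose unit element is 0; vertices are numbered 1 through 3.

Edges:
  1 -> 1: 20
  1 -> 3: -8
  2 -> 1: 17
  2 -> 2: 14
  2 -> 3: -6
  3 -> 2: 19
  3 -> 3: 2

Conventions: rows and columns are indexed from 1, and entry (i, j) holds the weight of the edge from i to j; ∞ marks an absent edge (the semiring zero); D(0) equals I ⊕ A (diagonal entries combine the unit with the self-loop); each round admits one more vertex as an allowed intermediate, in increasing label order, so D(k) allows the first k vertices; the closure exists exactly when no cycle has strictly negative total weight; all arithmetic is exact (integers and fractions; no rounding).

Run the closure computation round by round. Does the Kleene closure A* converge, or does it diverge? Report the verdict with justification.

D(0):
  [0, ∞, -8]
  [17, 0, -6]
  [∞, 19, 0]
D(1):
  [0, ∞, -8]
  [17, 0, -6]
  [∞, 19, 0]
D(2):
  [0, ∞, -8]
  [17, 0, -6]
  [36, 19, 0]
D(3):
  [0, 11, -8]
  [17, 0, -6]
  [36, 19, 0]
Key observation: every diagonal entry stays at the unit through all rounds, so no improving cycle exists.
Answer: CONVERGES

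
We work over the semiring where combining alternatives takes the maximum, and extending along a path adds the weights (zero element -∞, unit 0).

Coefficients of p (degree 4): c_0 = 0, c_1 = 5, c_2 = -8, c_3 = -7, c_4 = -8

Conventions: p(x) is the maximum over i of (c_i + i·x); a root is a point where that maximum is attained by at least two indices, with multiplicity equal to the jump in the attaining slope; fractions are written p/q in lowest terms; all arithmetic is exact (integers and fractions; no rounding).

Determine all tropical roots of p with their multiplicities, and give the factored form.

hull edge (i=0, c=0) to (i=1, c=5): slope 5, span 1
hull edge (i=1, c=5) to (i=4, c=-8): slope -13/3, span 3
Factored form: p(x) = -8 ⊗ (x ⊕ (-5)) ⊗ (x ⊕ 13/3) ⊗ (x ⊕ 13/3) ⊗ (x ⊕ 13/3)
Answer: roots = -5 (mult 1), 13/3 (mult 3)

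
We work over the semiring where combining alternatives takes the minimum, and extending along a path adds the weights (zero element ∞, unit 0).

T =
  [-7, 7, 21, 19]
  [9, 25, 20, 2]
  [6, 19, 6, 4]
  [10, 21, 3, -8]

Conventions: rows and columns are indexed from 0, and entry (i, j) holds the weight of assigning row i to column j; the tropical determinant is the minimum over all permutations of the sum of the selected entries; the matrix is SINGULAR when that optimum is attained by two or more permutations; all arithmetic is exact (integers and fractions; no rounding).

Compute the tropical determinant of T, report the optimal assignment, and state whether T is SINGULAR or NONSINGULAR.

σ = (0, 1, 2, 3): (-7) + 25 + 6 + (-8) = 16
σ = (0, 1, 3, 2): (-7) + 25 + 4 + 3 = 25
σ = (0, 2, 1, 3): (-7) + 20 + 19 + (-8) = 24
σ = (0, 2, 3, 1): (-7) + 20 + 4 + 21 = 38
σ = (0, 3, 1, 2): (-7) + 2 + 19 + 3 = 17
σ = (0, 3, 2, 1): (-7) + 2 + 6 + 21 = 22
σ = (1, 0, 2, 3): 7 + 9 + 6 + (-8) = 14
σ = (1, 0, 3, 2): 7 + 9 + 4 + 3 = 23
σ = (1, 2, 0, 3): 7 + 20 + 6 + (-8) = 25
σ = (1, 2, 3, 0): 7 + 20 + 4 + 10 = 41
σ = (1, 3, 0, 2): 7 + 2 + 6 + 3 = 18
σ = (1, 3, 2, 0): 7 + 2 + 6 + 10 = 25
σ = (2, 0, 1, 3): 21 + 9 + 19 + (-8) = 41
σ = (2, 0, 3, 1): 21 + 9 + 4 + 21 = 55
σ = (2, 1, 0, 3): 21 + 25 + 6 + (-8) = 44
σ = (2, 1, 3, 0): 21 + 25 + 4 + 10 = 60
σ = (2, 3, 0, 1): 21 + 2 + 6 + 21 = 50
σ = (2, 3, 1, 0): 21 + 2 + 19 + 10 = 52
σ = (3, 0, 1, 2): 19 + 9 + 19 + 3 = 50
σ = (3, 0, 2, 1): 19 + 9 + 6 + 21 = 55
σ = (3, 1, 0, 2): 19 + 25 + 6 + 3 = 53
σ = (3, 1, 2, 0): 19 + 25 + 6 + 10 = 60
σ = (3, 2, 0, 1): 19 + 20 + 6 + 21 = 66
σ = (3, 2, 1, 0): 19 + 20 + 19 + 10 = 68
Optimal value attained by: σ = (1, 0, 2, 3).
Answer: det⊕(T) = 14; verdict: NONSINGULAR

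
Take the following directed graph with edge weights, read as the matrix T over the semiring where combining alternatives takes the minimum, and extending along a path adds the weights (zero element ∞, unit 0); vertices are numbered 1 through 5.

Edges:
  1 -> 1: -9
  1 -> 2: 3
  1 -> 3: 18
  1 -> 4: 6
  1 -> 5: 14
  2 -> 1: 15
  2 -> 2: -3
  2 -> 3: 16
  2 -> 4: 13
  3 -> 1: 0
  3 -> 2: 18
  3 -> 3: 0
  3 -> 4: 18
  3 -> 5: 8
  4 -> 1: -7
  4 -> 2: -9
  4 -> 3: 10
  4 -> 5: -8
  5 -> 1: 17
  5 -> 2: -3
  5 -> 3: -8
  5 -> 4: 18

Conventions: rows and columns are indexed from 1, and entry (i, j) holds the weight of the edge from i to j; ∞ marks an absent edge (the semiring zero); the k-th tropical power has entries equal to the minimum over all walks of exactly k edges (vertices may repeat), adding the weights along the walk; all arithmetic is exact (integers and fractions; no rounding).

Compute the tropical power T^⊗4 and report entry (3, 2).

T^⊗2:
  [-18, -6, 6, -3, -2]
  [6, -6, 13, 10, 5]
  [-9, 3, 0, 6, 8]
  [-16, -12, -16, -1, 7]
  [-8, -6, -8, 10, 0]
T^⊗3:
  [-27, -15, -10, -12, -11]
  [-3, -9, -3, 7, 2]
  [-18, -6, 0, -3, -2]
  [-25, -15, -16, -10, -9]
  [-17, -9, -8, -2, 0]
T^⊗4:
  [-36, -24, -19, -21, -20]
  [-12, -12, -6, 3, -1]
  [-27, -15, -10, -12, -11]
  [-34, -22, -17, -19, -18]
  [-26, -14, -8, -11, -10]
Key observation: the optimum is the walk 3->1->1->1->2, with weight 0 + (-9) + (-9) + 3 = -15.
Optimal value attained by: walk 3->1->1->1->2.
Answer: (T^⊗4)[3][2] = -15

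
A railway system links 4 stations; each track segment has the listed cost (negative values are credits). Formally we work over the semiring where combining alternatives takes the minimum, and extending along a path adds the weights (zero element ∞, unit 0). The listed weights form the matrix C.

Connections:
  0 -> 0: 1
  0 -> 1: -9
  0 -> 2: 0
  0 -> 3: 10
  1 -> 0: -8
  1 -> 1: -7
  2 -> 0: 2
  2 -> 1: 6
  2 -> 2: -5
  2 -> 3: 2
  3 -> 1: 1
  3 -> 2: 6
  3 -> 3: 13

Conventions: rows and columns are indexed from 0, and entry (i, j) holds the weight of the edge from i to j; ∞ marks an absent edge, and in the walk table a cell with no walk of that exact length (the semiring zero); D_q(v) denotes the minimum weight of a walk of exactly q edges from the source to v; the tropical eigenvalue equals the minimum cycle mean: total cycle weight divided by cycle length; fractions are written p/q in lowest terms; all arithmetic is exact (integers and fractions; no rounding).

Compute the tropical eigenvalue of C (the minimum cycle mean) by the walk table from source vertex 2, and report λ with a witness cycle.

q=0: [∞, ∞, 0, ∞]
q=1: [2, 6, -5, 2]
q=2: [-3, -7, -10, -3]
q=3: [-15, -14, -15, -8]
q=4: [-22, -24, -20, -13]
Optimal cycle mean attained by: cycle 0->1->0, total (-9) + (-8), length 2.
Answer: λ = -17/2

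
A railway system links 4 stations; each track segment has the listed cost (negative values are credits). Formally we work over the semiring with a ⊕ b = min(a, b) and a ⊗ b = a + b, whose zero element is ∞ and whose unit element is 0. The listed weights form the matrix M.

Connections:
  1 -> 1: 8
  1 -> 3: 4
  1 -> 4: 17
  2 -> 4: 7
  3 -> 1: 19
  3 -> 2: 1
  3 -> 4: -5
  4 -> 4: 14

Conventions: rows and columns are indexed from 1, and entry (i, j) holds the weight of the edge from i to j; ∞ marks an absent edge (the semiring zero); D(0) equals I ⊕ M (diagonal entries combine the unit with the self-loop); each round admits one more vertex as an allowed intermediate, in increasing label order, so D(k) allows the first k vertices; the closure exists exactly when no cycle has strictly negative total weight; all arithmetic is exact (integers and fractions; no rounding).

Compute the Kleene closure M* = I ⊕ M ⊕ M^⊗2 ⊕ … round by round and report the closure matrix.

D(0):
  [0, ∞, 4, 17]
  [∞, 0, ∞, 7]
  [19, 1, 0, -5]
  [∞, ∞, ∞, 0]
D(1):
  [0, ∞, 4, 17]
  [∞, 0, ∞, 7]
  [19, 1, 0, -5]
  [∞, ∞, ∞, 0]
D(2):
  [0, ∞, 4, 17]
  [∞, 0, ∞, 7]
  [19, 1, 0, -5]
  [∞, ∞, ∞, 0]
D(3):
  [0, 5, 4, -1]
  [∞, 0, ∞, 7]
  [19, 1, 0, -5]
  [∞, ∞, ∞, 0]
D(4):
  [0, 5, 4, -1]
  [∞, 0, ∞, 7]
  [19, 1, 0, -5]
  [∞, ∞, ∞, 0]
Answer: M* = [[0, 5, 4, -1], [∞, 0, ∞, 7], [19, 1, 0, -5], [∞, ∞, ∞, 0]]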